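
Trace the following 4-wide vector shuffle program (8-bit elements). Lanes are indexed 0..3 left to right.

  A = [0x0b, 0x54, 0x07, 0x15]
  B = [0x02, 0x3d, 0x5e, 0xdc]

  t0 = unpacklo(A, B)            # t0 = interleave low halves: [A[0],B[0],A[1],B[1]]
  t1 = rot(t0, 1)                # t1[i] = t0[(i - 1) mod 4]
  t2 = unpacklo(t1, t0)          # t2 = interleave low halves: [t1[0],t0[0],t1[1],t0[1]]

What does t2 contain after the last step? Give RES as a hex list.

  t0: 0b 02 54 3d
  t1: 3d 0b 02 54
  t2: 3d 0b 0b 02

RES = [0x3d, 0x0b, 0x0b, 0x02]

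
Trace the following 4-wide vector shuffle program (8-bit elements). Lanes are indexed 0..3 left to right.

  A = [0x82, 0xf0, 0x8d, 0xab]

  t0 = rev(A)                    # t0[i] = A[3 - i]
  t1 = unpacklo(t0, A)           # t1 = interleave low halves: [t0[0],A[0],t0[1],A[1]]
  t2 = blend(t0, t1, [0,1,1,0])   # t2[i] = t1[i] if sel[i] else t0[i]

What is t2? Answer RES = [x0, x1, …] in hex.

RES = [0xab, 0x82, 0x8d, 0x82]

t0 = [0xab, 0x8d, 0xf0, 0x82]
t1 = [0xab, 0x82, 0x8d, 0xf0]
t2 = [0xab, 0x82, 0x8d, 0x82]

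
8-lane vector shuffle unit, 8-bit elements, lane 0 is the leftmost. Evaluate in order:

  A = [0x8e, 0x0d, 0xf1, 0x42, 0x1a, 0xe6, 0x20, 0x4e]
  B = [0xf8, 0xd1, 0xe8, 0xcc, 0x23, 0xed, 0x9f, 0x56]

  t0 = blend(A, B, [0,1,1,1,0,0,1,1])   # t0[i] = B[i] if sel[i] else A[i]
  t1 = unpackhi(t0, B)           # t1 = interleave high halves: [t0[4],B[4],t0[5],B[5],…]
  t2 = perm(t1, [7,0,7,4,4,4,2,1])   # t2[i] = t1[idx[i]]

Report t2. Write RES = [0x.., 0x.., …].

RES = [ 0x56  0x1a  0x56  0x9f  0x9f  0x9f  0xe6  0x23 ]

t0 = [0x8e, 0xd1, 0xe8, 0xcc, 0x1a, 0xe6, 0x9f, 0x56]
t1 = [0x1a, 0x23, 0xe6, 0xed, 0x9f, 0x9f, 0x56, 0x56]
t2 = [0x56, 0x1a, 0x56, 0x9f, 0x9f, 0x9f, 0xe6, 0x23]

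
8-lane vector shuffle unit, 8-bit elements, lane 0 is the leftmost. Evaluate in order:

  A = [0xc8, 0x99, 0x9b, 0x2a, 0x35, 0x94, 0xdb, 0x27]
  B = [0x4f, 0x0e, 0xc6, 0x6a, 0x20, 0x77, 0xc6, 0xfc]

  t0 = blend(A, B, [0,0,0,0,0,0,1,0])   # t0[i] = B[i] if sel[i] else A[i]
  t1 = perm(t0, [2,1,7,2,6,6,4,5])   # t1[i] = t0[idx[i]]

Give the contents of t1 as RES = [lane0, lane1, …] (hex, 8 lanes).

→ t0 |c8|99|9b|2a|35|94|c6|27|
→ t1 |9b|99|27|9b|c6|c6|35|94|

RES = [ 0x9b  0x99  0x27  0x9b  0xc6  0xc6  0x35  0x94 ]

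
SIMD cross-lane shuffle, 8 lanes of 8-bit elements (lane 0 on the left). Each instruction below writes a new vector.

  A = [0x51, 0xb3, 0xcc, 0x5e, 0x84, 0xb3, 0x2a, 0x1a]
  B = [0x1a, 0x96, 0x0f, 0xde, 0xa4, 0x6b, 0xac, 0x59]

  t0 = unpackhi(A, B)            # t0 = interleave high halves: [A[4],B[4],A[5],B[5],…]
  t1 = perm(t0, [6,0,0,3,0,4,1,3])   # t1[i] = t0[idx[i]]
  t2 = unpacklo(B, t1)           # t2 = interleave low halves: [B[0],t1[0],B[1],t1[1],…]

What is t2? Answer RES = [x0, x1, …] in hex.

t0 = [0x84, 0xa4, 0xb3, 0x6b, 0x2a, 0xac, 0x1a, 0x59]
t1 = [0x1a, 0x84, 0x84, 0x6b, 0x84, 0x2a, 0xa4, 0x6b]
t2 = [0x1a, 0x1a, 0x96, 0x84, 0x0f, 0x84, 0xde, 0x6b]

RES = [ 0x1a  0x1a  0x96  0x84  0x0f  0x84  0xde  0x6b ]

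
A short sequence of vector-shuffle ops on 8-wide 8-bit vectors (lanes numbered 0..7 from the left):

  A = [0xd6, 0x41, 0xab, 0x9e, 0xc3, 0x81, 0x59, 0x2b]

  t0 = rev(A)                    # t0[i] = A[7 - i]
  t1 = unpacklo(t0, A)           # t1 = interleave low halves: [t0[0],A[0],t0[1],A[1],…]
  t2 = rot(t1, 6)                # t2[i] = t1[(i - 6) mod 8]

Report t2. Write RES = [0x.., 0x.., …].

t0 = [0x2b, 0x59, 0x81, 0xc3, 0x9e, 0xab, 0x41, 0xd6]
t1 = [0x2b, 0xd6, 0x59, 0x41, 0x81, 0xab, 0xc3, 0x9e]
t2 = [0x59, 0x41, 0x81, 0xab, 0xc3, 0x9e, 0x2b, 0xd6]

RES = [ 0x59  0x41  0x81  0xab  0xc3  0x9e  0x2b  0xd6 ]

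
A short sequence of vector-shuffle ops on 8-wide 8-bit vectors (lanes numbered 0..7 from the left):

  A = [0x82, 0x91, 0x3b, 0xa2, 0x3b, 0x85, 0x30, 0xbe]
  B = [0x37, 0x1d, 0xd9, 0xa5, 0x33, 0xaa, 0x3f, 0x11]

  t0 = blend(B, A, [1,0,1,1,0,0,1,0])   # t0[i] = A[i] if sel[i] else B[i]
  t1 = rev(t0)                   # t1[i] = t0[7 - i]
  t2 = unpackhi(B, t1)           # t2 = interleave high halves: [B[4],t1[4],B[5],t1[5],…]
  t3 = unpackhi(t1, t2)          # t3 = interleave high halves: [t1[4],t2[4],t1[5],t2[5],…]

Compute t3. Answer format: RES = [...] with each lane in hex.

RES = [0xa2, 0x3f, 0x3b, 0x1d, 0x1d, 0x11, 0x82, 0x82]

t0 = [0x82, 0x1d, 0x3b, 0xa2, 0x33, 0xaa, 0x30, 0x11]
t1 = [0x11, 0x30, 0xaa, 0x33, 0xa2, 0x3b, 0x1d, 0x82]
t2 = [0x33, 0xa2, 0xaa, 0x3b, 0x3f, 0x1d, 0x11, 0x82]
t3 = [0xa2, 0x3f, 0x3b, 0x1d, 0x1d, 0x11, 0x82, 0x82]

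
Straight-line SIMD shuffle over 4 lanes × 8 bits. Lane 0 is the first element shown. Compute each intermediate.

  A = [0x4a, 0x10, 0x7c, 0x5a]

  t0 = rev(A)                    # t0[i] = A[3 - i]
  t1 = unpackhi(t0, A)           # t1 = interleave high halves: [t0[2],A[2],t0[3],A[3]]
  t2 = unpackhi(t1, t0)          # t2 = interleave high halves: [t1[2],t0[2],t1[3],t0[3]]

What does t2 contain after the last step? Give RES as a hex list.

→ t0 |5a|7c|10|4a|
→ t1 |10|7c|4a|5a|
→ t2 |4a|10|5a|4a|

RES = [0x4a, 0x10, 0x5a, 0x4a]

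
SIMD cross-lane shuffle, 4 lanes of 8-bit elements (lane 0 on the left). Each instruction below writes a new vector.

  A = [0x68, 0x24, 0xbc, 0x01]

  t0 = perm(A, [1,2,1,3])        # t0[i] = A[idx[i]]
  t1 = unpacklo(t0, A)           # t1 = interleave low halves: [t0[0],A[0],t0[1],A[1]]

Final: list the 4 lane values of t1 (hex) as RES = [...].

RES = [ 0x24  0x68  0xbc  0x24 ]

t0 = [0x24, 0xbc, 0x24, 0x01]
t1 = [0x24, 0x68, 0xbc, 0x24]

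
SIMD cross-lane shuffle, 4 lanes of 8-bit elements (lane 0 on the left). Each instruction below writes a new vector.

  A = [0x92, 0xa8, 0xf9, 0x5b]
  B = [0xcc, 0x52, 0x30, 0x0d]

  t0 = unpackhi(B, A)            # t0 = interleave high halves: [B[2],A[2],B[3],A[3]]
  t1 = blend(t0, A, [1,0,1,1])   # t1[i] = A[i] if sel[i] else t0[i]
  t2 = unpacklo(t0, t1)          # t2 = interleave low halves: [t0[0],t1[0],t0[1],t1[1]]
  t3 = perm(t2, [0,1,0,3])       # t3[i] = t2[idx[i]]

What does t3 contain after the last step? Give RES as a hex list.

t0 = [0x30, 0xf9, 0x0d, 0x5b]
t1 = [0x92, 0xf9, 0xf9, 0x5b]
t2 = [0x30, 0x92, 0xf9, 0xf9]
t3 = [0x30, 0x92, 0x30, 0xf9]

RES = [ 0x30  0x92  0x30  0xf9 ]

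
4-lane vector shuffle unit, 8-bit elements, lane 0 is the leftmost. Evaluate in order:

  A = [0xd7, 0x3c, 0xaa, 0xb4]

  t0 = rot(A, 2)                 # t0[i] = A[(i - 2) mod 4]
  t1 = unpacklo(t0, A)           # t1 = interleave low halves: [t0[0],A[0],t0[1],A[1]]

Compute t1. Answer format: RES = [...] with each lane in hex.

t0 = [0xaa, 0xb4, 0xd7, 0x3c]
t1 = [0xaa, 0xd7, 0xb4, 0x3c]

RES = [ 0xaa  0xd7  0xb4  0x3c ]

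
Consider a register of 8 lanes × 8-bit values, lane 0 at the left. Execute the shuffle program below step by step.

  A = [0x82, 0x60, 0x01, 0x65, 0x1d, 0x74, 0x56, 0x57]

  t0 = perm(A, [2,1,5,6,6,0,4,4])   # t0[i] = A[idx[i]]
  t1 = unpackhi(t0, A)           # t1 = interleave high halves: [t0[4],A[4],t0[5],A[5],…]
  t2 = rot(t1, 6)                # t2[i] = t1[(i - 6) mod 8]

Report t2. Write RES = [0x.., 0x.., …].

RES = [ 0x82  0x74  0x1d  0x56  0x1d  0x57  0x56  0x1d ]

t0 = [0x01, 0x60, 0x74, 0x56, 0x56, 0x82, 0x1d, 0x1d]
t1 = [0x56, 0x1d, 0x82, 0x74, 0x1d, 0x56, 0x1d, 0x57]
t2 = [0x82, 0x74, 0x1d, 0x56, 0x1d, 0x57, 0x56, 0x1d]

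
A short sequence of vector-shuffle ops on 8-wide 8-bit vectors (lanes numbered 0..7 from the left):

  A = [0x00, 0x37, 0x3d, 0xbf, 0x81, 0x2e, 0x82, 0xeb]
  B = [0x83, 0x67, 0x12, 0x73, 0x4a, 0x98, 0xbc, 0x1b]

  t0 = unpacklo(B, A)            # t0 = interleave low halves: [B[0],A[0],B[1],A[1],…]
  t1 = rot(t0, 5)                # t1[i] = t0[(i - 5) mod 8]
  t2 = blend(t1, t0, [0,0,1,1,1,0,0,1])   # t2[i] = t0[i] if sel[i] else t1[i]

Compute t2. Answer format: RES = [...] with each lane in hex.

  t0: 83 00 67 37 12 3d 73 bf
  t1: 37 12 3d 73 bf 83 00 67
  t2: 37 12 67 37 12 83 00 bf

RES = [0x37, 0x12, 0x67, 0x37, 0x12, 0x83, 0x00, 0xbf]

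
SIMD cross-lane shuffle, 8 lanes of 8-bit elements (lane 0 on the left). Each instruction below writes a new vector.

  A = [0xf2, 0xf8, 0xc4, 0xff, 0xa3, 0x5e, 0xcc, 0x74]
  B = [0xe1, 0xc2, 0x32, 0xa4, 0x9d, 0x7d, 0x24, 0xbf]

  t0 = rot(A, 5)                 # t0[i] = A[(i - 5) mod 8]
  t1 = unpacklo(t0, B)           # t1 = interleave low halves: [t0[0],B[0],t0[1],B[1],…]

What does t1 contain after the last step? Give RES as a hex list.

t0 = [0xff, 0xa3, 0x5e, 0xcc, 0x74, 0xf2, 0xf8, 0xc4]
t1 = [0xff, 0xe1, 0xa3, 0xc2, 0x5e, 0x32, 0xcc, 0xa4]

RES = [ 0xff  0xe1  0xa3  0xc2  0x5e  0x32  0xcc  0xa4 ]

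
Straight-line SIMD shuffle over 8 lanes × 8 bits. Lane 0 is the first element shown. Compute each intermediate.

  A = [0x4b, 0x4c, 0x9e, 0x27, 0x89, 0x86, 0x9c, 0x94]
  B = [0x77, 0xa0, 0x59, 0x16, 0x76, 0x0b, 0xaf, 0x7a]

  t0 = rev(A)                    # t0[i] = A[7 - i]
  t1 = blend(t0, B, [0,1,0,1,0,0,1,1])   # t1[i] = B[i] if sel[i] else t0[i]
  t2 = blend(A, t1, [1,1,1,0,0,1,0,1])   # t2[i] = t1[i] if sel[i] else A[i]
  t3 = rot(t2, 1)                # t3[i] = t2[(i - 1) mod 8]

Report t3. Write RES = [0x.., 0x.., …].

RES = [0x7a, 0x94, 0xa0, 0x86, 0x27, 0x89, 0x9e, 0x9c]

t0 = [0x94, 0x9c, 0x86, 0x89, 0x27, 0x9e, 0x4c, 0x4b]
t1 = [0x94, 0xa0, 0x86, 0x16, 0x27, 0x9e, 0xaf, 0x7a]
t2 = [0x94, 0xa0, 0x86, 0x27, 0x89, 0x9e, 0x9c, 0x7a]
t3 = [0x7a, 0x94, 0xa0, 0x86, 0x27, 0x89, 0x9e, 0x9c]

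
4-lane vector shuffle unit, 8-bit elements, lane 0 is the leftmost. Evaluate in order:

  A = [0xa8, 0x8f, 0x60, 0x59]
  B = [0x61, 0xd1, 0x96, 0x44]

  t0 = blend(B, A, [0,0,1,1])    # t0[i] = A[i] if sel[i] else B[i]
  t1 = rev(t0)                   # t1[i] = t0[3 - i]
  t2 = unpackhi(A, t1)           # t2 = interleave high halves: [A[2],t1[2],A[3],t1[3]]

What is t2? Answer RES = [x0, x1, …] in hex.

t0 = [0x61, 0xd1, 0x60, 0x59]
t1 = [0x59, 0x60, 0xd1, 0x61]
t2 = [0x60, 0xd1, 0x59, 0x61]

RES = [ 0x60  0xd1  0x59  0x61 ]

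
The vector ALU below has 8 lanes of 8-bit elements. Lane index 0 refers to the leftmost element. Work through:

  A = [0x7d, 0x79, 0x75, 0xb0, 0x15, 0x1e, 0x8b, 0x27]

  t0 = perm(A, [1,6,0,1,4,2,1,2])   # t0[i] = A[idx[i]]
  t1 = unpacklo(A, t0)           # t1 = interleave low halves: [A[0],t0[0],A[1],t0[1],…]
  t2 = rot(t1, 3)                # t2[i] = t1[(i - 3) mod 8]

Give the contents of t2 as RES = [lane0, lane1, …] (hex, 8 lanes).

t0 = [0x79, 0x8b, 0x7d, 0x79, 0x15, 0x75, 0x79, 0x75]
t1 = [0x7d, 0x79, 0x79, 0x8b, 0x75, 0x7d, 0xb0, 0x79]
t2 = [0x7d, 0xb0, 0x79, 0x7d, 0x79, 0x79, 0x8b, 0x75]

RES = [0x7d, 0xb0, 0x79, 0x7d, 0x79, 0x79, 0x8b, 0x75]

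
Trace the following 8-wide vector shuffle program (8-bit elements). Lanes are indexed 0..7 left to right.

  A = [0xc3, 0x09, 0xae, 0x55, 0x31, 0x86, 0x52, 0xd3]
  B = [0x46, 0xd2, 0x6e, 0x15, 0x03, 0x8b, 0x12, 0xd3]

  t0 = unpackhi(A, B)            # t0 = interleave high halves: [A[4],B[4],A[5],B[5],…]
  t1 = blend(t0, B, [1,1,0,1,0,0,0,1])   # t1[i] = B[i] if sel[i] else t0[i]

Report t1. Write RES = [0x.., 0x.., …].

RES = [0x46, 0xd2, 0x86, 0x15, 0x52, 0x12, 0xd3, 0xd3]

t0 = [0x31, 0x03, 0x86, 0x8b, 0x52, 0x12, 0xd3, 0xd3]
t1 = [0x46, 0xd2, 0x86, 0x15, 0x52, 0x12, 0xd3, 0xd3]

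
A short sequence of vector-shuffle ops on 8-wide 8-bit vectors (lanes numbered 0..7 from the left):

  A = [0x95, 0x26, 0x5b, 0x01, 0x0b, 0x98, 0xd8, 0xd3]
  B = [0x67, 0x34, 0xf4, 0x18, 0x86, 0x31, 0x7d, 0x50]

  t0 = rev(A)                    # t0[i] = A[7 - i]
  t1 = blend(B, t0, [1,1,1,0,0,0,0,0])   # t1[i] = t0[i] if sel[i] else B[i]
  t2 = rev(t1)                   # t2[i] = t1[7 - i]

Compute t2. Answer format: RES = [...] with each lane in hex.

RES = [0x50, 0x7d, 0x31, 0x86, 0x18, 0x98, 0xd8, 0xd3]

  t0: d3 d8 98 0b 01 5b 26 95
  t1: d3 d8 98 18 86 31 7d 50
  t2: 50 7d 31 86 18 98 d8 d3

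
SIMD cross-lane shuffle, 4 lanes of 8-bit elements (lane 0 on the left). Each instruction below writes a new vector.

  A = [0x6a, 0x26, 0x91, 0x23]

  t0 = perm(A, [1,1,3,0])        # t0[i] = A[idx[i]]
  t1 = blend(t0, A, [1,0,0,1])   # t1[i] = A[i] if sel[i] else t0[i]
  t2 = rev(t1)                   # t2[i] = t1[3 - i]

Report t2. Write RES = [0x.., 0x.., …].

t0 = [0x26, 0x26, 0x23, 0x6a]
t1 = [0x6a, 0x26, 0x23, 0x23]
t2 = [0x23, 0x23, 0x26, 0x6a]

RES = [ 0x23  0x23  0x26  0x6a ]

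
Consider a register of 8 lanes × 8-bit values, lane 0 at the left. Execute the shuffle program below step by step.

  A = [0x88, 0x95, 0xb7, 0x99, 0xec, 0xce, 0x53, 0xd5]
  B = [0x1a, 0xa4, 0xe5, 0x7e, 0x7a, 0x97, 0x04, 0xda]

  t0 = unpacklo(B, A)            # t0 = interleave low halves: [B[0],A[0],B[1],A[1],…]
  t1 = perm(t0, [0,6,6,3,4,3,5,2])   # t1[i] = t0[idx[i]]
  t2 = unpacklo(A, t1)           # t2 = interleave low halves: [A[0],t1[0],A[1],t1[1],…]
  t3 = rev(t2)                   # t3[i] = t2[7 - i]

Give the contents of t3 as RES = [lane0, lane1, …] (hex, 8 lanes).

RES = [0x95, 0x99, 0x7e, 0xb7, 0x7e, 0x95, 0x1a, 0x88]

t0 = [0x1a, 0x88, 0xa4, 0x95, 0xe5, 0xb7, 0x7e, 0x99]
t1 = [0x1a, 0x7e, 0x7e, 0x95, 0xe5, 0x95, 0xb7, 0xa4]
t2 = [0x88, 0x1a, 0x95, 0x7e, 0xb7, 0x7e, 0x99, 0x95]
t3 = [0x95, 0x99, 0x7e, 0xb7, 0x7e, 0x95, 0x1a, 0x88]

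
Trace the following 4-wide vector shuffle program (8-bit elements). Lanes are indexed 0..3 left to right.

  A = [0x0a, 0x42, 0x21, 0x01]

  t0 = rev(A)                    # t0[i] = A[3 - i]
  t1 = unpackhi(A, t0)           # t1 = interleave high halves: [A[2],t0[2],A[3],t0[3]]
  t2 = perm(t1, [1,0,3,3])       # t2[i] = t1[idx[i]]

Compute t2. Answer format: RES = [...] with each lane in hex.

RES = [0x42, 0x21, 0x0a, 0x0a]

t0 = [0x01, 0x21, 0x42, 0x0a]
t1 = [0x21, 0x42, 0x01, 0x0a]
t2 = [0x42, 0x21, 0x0a, 0x0a]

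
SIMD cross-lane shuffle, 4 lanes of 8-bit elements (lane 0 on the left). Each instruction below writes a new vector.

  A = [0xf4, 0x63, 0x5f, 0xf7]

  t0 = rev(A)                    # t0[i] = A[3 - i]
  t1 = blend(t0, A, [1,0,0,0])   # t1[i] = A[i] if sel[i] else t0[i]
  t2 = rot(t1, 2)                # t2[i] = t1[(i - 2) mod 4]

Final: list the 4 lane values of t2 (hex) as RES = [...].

→ t0 |f7|5f|63|f4|
→ t1 |f4|5f|63|f4|
→ t2 |63|f4|f4|5f|

RES = [ 0x63  0xf4  0xf4  0x5f ]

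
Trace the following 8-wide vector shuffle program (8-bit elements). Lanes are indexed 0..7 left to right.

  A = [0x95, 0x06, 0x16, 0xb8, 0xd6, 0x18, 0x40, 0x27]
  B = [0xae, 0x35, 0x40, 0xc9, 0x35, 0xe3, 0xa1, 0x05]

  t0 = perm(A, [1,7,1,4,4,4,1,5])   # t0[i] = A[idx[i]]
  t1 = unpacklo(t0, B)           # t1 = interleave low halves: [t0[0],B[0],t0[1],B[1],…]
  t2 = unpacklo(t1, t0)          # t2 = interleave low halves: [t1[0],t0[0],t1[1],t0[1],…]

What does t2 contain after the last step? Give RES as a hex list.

t0 = [0x06, 0x27, 0x06, 0xd6, 0xd6, 0xd6, 0x06, 0x18]
t1 = [0x06, 0xae, 0x27, 0x35, 0x06, 0x40, 0xd6, 0xc9]
t2 = [0x06, 0x06, 0xae, 0x27, 0x27, 0x06, 0x35, 0xd6]

RES = [0x06, 0x06, 0xae, 0x27, 0x27, 0x06, 0x35, 0xd6]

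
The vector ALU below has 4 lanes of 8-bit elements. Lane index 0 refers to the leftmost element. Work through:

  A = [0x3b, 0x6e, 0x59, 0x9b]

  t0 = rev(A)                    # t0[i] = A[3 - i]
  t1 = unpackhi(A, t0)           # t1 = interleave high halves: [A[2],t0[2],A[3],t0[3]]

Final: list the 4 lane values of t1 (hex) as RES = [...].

t0 = [0x9b, 0x59, 0x6e, 0x3b]
t1 = [0x59, 0x6e, 0x9b, 0x3b]

RES = [0x59, 0x6e, 0x9b, 0x3b]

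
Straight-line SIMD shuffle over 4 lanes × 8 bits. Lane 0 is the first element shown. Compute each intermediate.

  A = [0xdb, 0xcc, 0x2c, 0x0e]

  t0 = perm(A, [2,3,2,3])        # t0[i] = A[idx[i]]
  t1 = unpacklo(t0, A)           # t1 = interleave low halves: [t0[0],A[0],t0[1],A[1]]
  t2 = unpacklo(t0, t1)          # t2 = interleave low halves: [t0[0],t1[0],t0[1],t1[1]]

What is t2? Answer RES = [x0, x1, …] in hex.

  t0: 2c 0e 2c 0e
  t1: 2c db 0e cc
  t2: 2c 2c 0e db

RES = [0x2c, 0x2c, 0x0e, 0xdb]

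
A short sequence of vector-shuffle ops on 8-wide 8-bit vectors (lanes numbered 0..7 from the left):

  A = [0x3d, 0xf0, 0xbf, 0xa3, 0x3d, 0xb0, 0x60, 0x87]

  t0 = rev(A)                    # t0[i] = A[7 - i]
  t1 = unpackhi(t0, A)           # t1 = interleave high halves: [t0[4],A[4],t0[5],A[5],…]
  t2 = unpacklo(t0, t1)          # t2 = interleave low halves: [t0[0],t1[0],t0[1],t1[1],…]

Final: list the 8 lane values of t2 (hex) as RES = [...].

t0 = [0x87, 0x60, 0xb0, 0x3d, 0xa3, 0xbf, 0xf0, 0x3d]
t1 = [0xa3, 0x3d, 0xbf, 0xb0, 0xf0, 0x60, 0x3d, 0x87]
t2 = [0x87, 0xa3, 0x60, 0x3d, 0xb0, 0xbf, 0x3d, 0xb0]

RES = [ 0x87  0xa3  0x60  0x3d  0xb0  0xbf  0x3d  0xb0 ]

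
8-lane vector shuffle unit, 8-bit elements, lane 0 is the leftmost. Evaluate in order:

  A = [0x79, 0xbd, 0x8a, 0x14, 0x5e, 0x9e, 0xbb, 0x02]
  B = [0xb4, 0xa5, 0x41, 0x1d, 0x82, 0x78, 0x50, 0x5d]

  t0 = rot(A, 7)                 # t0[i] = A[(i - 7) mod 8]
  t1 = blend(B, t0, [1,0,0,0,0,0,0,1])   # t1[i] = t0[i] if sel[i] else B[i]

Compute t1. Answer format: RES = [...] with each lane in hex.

RES = [0xbd, 0xa5, 0x41, 0x1d, 0x82, 0x78, 0x50, 0x79]

t0 = [0xbd, 0x8a, 0x14, 0x5e, 0x9e, 0xbb, 0x02, 0x79]
t1 = [0xbd, 0xa5, 0x41, 0x1d, 0x82, 0x78, 0x50, 0x79]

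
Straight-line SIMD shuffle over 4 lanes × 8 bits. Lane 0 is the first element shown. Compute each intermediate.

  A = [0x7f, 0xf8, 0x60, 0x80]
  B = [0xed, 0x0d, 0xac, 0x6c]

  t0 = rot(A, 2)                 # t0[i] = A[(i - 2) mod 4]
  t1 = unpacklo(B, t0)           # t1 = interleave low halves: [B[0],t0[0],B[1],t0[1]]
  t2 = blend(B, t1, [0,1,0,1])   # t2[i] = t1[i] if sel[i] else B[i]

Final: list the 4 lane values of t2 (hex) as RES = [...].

RES = [0xed, 0x60, 0xac, 0x80]

→ t0 |60|80|7f|f8|
→ t1 |ed|60|0d|80|
→ t2 |ed|60|ac|80|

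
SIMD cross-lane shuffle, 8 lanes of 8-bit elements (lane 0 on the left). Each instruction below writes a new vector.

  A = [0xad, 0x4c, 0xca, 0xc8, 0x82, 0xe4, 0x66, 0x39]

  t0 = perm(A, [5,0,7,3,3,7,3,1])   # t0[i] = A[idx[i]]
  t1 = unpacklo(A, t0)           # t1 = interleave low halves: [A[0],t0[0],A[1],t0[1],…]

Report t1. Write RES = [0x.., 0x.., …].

RES = [0xad, 0xe4, 0x4c, 0xad, 0xca, 0x39, 0xc8, 0xc8]

→ t0 |e4|ad|39|c8|c8|39|c8|4c|
→ t1 |ad|e4|4c|ad|ca|39|c8|c8|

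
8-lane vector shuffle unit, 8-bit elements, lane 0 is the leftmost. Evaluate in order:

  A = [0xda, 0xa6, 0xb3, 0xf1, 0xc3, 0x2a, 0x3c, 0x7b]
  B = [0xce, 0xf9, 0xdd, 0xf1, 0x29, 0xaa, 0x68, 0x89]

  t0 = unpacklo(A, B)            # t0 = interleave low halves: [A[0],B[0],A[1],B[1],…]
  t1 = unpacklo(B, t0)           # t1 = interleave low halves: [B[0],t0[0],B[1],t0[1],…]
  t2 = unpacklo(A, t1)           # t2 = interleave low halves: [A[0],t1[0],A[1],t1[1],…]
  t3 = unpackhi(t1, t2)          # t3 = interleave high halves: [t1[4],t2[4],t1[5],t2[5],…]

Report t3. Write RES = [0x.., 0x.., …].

t0 = [0xda, 0xce, 0xa6, 0xf9, 0xb3, 0xdd, 0xf1, 0xf1]
t1 = [0xce, 0xda, 0xf9, 0xce, 0xdd, 0xa6, 0xf1, 0xf9]
t2 = [0xda, 0xce, 0xa6, 0xda, 0xb3, 0xf9, 0xf1, 0xce]
t3 = [0xdd, 0xb3, 0xa6, 0xf9, 0xf1, 0xf1, 0xf9, 0xce]

RES = [0xdd, 0xb3, 0xa6, 0xf9, 0xf1, 0xf1, 0xf9, 0xce]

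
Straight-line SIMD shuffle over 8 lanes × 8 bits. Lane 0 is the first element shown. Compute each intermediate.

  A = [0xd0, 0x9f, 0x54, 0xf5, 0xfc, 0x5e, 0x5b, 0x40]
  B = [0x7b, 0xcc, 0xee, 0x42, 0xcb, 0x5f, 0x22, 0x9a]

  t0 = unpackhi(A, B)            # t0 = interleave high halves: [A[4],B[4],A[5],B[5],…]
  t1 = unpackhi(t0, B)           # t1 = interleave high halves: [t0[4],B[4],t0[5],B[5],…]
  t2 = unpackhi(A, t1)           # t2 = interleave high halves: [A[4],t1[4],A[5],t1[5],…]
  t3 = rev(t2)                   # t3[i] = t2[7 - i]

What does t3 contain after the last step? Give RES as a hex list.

→ t0 |fc|cb|5e|5f|5b|22|40|9a|
→ t1 |5b|cb|22|5f|40|22|9a|9a|
→ t2 |fc|40|5e|22|5b|9a|40|9a|
→ t3 |9a|40|9a|5b|22|5e|40|fc|

RES = [ 0x9a  0x40  0x9a  0x5b  0x22  0x5e  0x40  0xfc ]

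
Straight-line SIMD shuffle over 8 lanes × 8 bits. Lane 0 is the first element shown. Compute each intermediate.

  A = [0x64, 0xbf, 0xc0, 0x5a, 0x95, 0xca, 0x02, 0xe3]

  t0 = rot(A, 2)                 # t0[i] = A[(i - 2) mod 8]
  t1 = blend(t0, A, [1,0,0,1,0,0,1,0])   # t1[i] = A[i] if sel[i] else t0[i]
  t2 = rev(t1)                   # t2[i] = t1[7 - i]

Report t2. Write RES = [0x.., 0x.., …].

→ t0 |02|e3|64|bf|c0|5a|95|ca|
→ t1 |64|e3|64|5a|c0|5a|02|ca|
→ t2 |ca|02|5a|c0|5a|64|e3|64|

RES = [ 0xca  0x02  0x5a  0xc0  0x5a  0x64  0xe3  0x64 ]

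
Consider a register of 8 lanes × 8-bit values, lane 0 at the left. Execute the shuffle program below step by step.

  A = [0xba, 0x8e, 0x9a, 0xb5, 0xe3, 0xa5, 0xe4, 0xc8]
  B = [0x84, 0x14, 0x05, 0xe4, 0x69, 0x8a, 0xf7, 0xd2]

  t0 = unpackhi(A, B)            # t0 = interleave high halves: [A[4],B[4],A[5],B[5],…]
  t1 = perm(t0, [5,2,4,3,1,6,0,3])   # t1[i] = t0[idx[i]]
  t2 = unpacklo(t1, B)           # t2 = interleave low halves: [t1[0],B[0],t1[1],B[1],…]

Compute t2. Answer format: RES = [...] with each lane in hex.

→ t0 |e3|69|a5|8a|e4|f7|c8|d2|
→ t1 |f7|a5|e4|8a|69|c8|e3|8a|
→ t2 |f7|84|a5|14|e4|05|8a|e4|

RES = [0xf7, 0x84, 0xa5, 0x14, 0xe4, 0x05, 0x8a, 0xe4]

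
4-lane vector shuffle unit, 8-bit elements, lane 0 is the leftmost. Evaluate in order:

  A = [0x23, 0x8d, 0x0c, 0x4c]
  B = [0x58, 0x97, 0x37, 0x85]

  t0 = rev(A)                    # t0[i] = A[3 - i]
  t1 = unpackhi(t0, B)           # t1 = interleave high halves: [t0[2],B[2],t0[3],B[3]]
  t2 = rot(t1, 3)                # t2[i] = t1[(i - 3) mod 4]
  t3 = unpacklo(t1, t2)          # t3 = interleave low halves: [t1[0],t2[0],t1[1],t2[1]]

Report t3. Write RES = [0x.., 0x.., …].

  t0: 4c 0c 8d 23
  t1: 8d 37 23 85
  t2: 37 23 85 8d
  t3: 8d 37 37 23

RES = [ 0x8d  0x37  0x37  0x23 ]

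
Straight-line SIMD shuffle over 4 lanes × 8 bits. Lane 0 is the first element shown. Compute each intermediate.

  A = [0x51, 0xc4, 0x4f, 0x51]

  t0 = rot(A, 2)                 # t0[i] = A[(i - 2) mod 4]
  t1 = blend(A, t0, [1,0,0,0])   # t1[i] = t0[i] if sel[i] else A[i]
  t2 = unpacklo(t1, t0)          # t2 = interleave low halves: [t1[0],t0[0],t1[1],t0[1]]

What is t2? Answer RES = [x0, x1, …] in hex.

  t0: 4f 51 51 c4
  t1: 4f c4 4f 51
  t2: 4f 4f c4 51

RES = [0x4f, 0x4f, 0xc4, 0x51]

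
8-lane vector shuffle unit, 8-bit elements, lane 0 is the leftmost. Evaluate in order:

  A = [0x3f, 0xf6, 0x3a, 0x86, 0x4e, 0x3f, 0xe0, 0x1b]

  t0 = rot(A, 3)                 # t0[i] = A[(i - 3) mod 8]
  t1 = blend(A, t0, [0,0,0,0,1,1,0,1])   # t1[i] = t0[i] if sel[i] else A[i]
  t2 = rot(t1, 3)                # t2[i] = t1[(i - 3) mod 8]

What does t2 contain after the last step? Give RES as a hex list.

  t0: 3f e0 1b 3f f6 3a 86 4e
  t1: 3f f6 3a 86 f6 3a e0 4e
  t2: 3a e0 4e 3f f6 3a 86 f6

RES = [ 0x3a  0xe0  0x4e  0x3f  0xf6  0x3a  0x86  0xf6 ]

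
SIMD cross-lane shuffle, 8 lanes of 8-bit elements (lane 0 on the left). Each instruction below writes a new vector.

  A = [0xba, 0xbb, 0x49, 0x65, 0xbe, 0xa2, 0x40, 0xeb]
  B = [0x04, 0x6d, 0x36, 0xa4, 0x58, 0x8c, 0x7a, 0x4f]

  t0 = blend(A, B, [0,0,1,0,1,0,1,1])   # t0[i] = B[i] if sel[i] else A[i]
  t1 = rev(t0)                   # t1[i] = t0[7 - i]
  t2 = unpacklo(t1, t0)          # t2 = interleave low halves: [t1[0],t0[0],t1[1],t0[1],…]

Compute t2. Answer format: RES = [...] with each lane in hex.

t0 = [0xba, 0xbb, 0x36, 0x65, 0x58, 0xa2, 0x7a, 0x4f]
t1 = [0x4f, 0x7a, 0xa2, 0x58, 0x65, 0x36, 0xbb, 0xba]
t2 = [0x4f, 0xba, 0x7a, 0xbb, 0xa2, 0x36, 0x58, 0x65]

RES = [0x4f, 0xba, 0x7a, 0xbb, 0xa2, 0x36, 0x58, 0x65]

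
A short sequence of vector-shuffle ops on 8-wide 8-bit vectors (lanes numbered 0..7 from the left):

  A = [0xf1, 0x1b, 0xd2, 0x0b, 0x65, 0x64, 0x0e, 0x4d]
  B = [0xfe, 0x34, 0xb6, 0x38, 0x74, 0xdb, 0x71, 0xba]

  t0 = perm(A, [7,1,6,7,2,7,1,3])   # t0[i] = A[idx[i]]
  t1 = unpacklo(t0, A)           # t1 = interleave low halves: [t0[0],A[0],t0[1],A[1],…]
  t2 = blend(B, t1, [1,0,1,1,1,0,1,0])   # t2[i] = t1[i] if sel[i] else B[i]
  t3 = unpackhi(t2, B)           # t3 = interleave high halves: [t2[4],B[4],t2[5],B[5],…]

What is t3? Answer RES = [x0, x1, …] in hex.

RES = [0x0e, 0x74, 0xdb, 0xdb, 0x4d, 0x71, 0xba, 0xba]

  t0: 4d 1b 0e 4d d2 4d 1b 0b
  t1: 4d f1 1b 1b 0e d2 4d 0b
  t2: 4d 34 1b 1b 0e db 4d ba
  t3: 0e 74 db db 4d 71 ba ba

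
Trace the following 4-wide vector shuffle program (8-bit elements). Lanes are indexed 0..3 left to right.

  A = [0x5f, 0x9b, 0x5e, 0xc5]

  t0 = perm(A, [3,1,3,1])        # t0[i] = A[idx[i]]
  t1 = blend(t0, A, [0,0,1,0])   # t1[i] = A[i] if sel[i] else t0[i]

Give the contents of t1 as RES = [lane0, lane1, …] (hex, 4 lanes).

RES = [ 0xc5  0x9b  0x5e  0x9b ]

t0 = [0xc5, 0x9b, 0xc5, 0x9b]
t1 = [0xc5, 0x9b, 0x5e, 0x9b]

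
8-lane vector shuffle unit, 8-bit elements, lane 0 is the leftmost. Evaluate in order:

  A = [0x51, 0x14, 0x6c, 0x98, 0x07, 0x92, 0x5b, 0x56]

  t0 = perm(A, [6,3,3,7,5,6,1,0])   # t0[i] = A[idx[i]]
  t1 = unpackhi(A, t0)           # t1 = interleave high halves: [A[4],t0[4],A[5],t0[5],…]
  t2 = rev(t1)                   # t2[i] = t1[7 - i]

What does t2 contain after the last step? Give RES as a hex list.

t0 = [0x5b, 0x98, 0x98, 0x56, 0x92, 0x5b, 0x14, 0x51]
t1 = [0x07, 0x92, 0x92, 0x5b, 0x5b, 0x14, 0x56, 0x51]
t2 = [0x51, 0x56, 0x14, 0x5b, 0x5b, 0x92, 0x92, 0x07]

RES = [0x51, 0x56, 0x14, 0x5b, 0x5b, 0x92, 0x92, 0x07]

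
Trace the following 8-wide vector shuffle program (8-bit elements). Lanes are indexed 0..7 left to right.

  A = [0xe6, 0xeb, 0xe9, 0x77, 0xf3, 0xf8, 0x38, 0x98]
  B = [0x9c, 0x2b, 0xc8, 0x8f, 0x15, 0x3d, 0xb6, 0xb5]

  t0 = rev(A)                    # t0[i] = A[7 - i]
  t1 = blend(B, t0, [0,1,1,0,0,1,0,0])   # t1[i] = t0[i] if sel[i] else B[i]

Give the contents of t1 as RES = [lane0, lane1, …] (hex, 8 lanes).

t0 = [0x98, 0x38, 0xf8, 0xf3, 0x77, 0xe9, 0xeb, 0xe6]
t1 = [0x9c, 0x38, 0xf8, 0x8f, 0x15, 0xe9, 0xb6, 0xb5]

RES = [0x9c, 0x38, 0xf8, 0x8f, 0x15, 0xe9, 0xb6, 0xb5]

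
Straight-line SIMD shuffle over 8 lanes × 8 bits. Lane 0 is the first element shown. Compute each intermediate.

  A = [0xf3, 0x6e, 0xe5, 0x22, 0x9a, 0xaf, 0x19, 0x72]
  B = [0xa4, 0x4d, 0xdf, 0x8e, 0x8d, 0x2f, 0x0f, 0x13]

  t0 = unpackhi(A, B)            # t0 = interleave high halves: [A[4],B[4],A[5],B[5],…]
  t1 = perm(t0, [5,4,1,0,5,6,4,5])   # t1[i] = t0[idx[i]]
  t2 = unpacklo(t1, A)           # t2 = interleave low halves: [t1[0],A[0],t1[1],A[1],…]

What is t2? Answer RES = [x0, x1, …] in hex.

→ t0 |9a|8d|af|2f|19|0f|72|13|
→ t1 |0f|19|8d|9a|0f|72|19|0f|
→ t2 |0f|f3|19|6e|8d|e5|9a|22|

RES = [ 0x0f  0xf3  0x19  0x6e  0x8d  0xe5  0x9a  0x22 ]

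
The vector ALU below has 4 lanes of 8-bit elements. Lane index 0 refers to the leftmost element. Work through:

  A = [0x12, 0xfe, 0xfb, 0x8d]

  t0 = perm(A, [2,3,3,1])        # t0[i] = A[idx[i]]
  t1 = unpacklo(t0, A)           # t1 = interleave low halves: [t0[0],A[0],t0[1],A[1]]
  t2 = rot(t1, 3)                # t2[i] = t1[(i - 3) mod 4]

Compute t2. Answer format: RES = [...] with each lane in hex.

  t0: fb 8d 8d fe
  t1: fb 12 8d fe
  t2: 12 8d fe fb

RES = [0x12, 0x8d, 0xfe, 0xfb]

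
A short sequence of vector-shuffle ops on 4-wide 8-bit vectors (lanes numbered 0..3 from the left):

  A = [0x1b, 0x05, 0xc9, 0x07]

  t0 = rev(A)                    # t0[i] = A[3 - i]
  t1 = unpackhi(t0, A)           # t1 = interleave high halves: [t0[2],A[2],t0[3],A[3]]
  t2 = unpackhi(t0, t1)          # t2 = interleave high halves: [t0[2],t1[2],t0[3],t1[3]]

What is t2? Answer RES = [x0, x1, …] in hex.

→ t0 |07|c9|05|1b|
→ t1 |05|c9|1b|07|
→ t2 |05|1b|1b|07|

RES = [ 0x05  0x1b  0x1b  0x07 ]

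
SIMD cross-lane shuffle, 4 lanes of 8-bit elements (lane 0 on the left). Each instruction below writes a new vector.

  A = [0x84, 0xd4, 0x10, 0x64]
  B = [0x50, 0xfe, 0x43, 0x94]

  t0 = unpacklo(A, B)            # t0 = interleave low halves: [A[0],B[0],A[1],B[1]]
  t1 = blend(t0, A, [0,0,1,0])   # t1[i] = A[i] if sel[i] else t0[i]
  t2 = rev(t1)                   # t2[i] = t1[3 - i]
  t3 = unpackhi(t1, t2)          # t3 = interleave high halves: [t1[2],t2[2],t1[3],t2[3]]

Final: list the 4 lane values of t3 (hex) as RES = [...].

t0 = [0x84, 0x50, 0xd4, 0xfe]
t1 = [0x84, 0x50, 0x10, 0xfe]
t2 = [0xfe, 0x10, 0x50, 0x84]
t3 = [0x10, 0x50, 0xfe, 0x84]

RES = [0x10, 0x50, 0xfe, 0x84]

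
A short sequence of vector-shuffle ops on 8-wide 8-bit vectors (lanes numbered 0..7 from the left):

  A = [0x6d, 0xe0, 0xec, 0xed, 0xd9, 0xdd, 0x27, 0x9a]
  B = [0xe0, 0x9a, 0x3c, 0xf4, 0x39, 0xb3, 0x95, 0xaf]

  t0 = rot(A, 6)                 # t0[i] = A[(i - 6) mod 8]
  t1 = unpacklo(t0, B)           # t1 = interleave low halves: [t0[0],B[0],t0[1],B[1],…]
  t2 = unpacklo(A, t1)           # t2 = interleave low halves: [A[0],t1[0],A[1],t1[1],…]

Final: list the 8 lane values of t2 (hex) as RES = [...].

RES = [0x6d, 0xec, 0xe0, 0xe0, 0xec, 0xed, 0xed, 0x9a]

t0 = [0xec, 0xed, 0xd9, 0xdd, 0x27, 0x9a, 0x6d, 0xe0]
t1 = [0xec, 0xe0, 0xed, 0x9a, 0xd9, 0x3c, 0xdd, 0xf4]
t2 = [0x6d, 0xec, 0xe0, 0xe0, 0xec, 0xed, 0xed, 0x9a]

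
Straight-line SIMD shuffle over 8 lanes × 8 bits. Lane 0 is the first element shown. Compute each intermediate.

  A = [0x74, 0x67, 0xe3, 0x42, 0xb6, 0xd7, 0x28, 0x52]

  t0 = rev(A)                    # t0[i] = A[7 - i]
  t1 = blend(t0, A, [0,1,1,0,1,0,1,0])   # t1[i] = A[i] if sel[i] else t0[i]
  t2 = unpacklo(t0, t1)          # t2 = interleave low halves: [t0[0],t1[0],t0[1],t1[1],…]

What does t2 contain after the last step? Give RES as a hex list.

RES = [0x52, 0x52, 0x28, 0x67, 0xd7, 0xe3, 0xb6, 0xb6]

→ t0 |52|28|d7|b6|42|e3|67|74|
→ t1 |52|67|e3|b6|b6|e3|28|74|
→ t2 |52|52|28|67|d7|e3|b6|b6|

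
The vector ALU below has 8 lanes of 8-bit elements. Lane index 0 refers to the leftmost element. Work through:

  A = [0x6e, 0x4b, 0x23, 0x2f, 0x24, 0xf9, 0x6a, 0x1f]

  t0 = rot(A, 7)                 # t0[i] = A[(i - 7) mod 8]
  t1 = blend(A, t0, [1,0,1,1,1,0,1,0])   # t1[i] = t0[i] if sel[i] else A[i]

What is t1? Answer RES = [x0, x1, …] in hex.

t0 = [0x4b, 0x23, 0x2f, 0x24, 0xf9, 0x6a, 0x1f, 0x6e]
t1 = [0x4b, 0x4b, 0x2f, 0x24, 0xf9, 0xf9, 0x1f, 0x1f]

RES = [0x4b, 0x4b, 0x2f, 0x24, 0xf9, 0xf9, 0x1f, 0x1f]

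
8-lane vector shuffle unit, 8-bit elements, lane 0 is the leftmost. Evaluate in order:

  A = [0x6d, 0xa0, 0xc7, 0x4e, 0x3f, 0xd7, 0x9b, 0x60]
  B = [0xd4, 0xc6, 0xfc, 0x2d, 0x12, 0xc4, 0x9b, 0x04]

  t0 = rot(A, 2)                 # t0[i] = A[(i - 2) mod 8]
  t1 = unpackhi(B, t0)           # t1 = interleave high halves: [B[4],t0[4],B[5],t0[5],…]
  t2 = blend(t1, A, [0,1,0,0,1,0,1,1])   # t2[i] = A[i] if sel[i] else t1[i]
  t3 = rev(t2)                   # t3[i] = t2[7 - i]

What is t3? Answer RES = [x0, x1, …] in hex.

  t0: 9b 60 6d a0 c7 4e 3f d7
  t1: 12 c7 c4 4e 9b 3f 04 d7
  t2: 12 a0 c4 4e 3f 3f 9b 60
  t3: 60 9b 3f 3f 4e c4 a0 12

RES = [ 0x60  0x9b  0x3f  0x3f  0x4e  0xc4  0xa0  0x12 ]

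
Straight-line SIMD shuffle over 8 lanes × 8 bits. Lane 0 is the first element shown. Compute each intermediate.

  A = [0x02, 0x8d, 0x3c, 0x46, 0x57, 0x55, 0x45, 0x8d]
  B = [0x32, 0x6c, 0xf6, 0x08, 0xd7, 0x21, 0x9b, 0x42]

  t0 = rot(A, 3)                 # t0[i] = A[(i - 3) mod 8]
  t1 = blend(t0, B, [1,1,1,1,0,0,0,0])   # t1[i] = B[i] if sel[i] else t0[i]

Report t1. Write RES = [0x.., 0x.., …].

RES = [ 0x32  0x6c  0xf6  0x08  0x8d  0x3c  0x46  0x57 ]

→ t0 |55|45|8d|02|8d|3c|46|57|
→ t1 |32|6c|f6|08|8d|3c|46|57|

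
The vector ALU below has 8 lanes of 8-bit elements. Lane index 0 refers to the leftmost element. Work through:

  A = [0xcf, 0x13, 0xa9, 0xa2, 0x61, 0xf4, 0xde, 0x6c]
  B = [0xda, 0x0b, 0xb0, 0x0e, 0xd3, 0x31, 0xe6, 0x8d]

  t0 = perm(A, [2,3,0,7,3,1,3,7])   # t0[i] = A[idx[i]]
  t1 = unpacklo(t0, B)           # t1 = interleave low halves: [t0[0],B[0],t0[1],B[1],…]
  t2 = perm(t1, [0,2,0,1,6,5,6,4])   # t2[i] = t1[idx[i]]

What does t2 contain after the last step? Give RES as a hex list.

t0 = [0xa9, 0xa2, 0xcf, 0x6c, 0xa2, 0x13, 0xa2, 0x6c]
t1 = [0xa9, 0xda, 0xa2, 0x0b, 0xcf, 0xb0, 0x6c, 0x0e]
t2 = [0xa9, 0xa2, 0xa9, 0xda, 0x6c, 0xb0, 0x6c, 0xcf]

RES = [ 0xa9  0xa2  0xa9  0xda  0x6c  0xb0  0x6c  0xcf ]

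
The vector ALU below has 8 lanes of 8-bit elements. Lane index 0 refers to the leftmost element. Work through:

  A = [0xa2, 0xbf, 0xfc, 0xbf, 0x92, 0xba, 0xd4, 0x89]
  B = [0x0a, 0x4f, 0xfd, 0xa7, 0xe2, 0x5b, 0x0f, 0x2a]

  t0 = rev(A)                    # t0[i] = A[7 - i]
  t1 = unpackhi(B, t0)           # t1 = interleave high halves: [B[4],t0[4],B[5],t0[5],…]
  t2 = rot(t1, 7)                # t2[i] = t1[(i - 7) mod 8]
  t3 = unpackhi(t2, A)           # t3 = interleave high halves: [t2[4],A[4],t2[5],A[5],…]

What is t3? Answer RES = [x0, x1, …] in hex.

t0 = [0x89, 0xd4, 0xba, 0x92, 0xbf, 0xfc, 0xbf, 0xa2]
t1 = [0xe2, 0xbf, 0x5b, 0xfc, 0x0f, 0xbf, 0x2a, 0xa2]
t2 = [0xbf, 0x5b, 0xfc, 0x0f, 0xbf, 0x2a, 0xa2, 0xe2]
t3 = [0xbf, 0x92, 0x2a, 0xba, 0xa2, 0xd4, 0xe2, 0x89]

RES = [0xbf, 0x92, 0x2a, 0xba, 0xa2, 0xd4, 0xe2, 0x89]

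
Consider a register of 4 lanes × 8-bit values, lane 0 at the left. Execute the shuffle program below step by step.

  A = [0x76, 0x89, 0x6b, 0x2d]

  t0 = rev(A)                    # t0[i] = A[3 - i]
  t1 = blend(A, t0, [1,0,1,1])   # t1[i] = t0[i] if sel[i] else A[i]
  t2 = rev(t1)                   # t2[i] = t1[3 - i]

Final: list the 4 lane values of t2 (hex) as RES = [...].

RES = [ 0x76  0x89  0x89  0x2d ]

→ t0 |2d|6b|89|76|
→ t1 |2d|89|89|76|
→ t2 |76|89|89|2d|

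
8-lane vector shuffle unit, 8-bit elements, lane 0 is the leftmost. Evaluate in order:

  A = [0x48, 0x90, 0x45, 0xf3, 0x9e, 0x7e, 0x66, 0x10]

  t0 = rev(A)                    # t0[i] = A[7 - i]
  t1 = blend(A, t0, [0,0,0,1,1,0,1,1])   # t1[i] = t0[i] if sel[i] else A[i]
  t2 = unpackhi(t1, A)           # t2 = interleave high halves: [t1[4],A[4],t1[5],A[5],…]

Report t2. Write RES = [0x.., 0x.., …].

t0 = [0x10, 0x66, 0x7e, 0x9e, 0xf3, 0x45, 0x90, 0x48]
t1 = [0x48, 0x90, 0x45, 0x9e, 0xf3, 0x7e, 0x90, 0x48]
t2 = [0xf3, 0x9e, 0x7e, 0x7e, 0x90, 0x66, 0x48, 0x10]

RES = [ 0xf3  0x9e  0x7e  0x7e  0x90  0x66  0x48  0x10 ]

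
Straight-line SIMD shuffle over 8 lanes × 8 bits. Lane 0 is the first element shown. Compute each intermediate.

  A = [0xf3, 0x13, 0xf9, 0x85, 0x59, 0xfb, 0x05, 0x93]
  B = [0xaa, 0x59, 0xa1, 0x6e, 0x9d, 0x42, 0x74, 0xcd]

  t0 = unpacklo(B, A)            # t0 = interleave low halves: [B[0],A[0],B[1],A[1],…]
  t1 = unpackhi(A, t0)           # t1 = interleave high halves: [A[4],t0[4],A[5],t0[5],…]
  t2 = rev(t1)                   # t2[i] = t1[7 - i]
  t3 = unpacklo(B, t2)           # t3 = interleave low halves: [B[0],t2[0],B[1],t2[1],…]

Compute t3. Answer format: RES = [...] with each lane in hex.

  t0: aa f3 59 13 a1 f9 6e 85
  t1: 59 a1 fb f9 05 6e 93 85
  t2: 85 93 6e 05 f9 fb a1 59
  t3: aa 85 59 93 a1 6e 6e 05

RES = [0xaa, 0x85, 0x59, 0x93, 0xa1, 0x6e, 0x6e, 0x05]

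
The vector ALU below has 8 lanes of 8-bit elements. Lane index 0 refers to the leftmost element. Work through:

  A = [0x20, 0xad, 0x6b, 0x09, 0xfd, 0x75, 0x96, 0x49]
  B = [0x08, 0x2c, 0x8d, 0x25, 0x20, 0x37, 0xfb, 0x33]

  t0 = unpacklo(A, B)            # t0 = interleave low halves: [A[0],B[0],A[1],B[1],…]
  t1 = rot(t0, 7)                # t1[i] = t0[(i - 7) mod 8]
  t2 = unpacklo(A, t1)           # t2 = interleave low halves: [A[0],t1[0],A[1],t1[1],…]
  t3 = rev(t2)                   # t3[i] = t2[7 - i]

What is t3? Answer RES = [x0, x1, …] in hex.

RES = [0x6b, 0x09, 0x2c, 0x6b, 0xad, 0xad, 0x08, 0x20]

  t0: 20 08 ad 2c 6b 8d 09 25
  t1: 08 ad 2c 6b 8d 09 25 20
  t2: 20 08 ad ad 6b 2c 09 6b
  t3: 6b 09 2c 6b ad ad 08 20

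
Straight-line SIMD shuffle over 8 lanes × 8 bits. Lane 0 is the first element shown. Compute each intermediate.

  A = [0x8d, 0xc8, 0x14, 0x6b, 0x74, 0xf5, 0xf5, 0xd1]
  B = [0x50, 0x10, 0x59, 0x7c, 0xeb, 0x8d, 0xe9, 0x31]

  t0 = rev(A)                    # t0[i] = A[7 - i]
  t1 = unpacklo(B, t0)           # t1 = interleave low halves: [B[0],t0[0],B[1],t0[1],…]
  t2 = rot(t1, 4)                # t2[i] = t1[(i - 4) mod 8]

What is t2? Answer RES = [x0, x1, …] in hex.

RES = [ 0x59  0xf5  0x7c  0x74  0x50  0xd1  0x10  0xf5 ]

→ t0 |d1|f5|f5|74|6b|14|c8|8d|
→ t1 |50|d1|10|f5|59|f5|7c|74|
→ t2 |59|f5|7c|74|50|d1|10|f5|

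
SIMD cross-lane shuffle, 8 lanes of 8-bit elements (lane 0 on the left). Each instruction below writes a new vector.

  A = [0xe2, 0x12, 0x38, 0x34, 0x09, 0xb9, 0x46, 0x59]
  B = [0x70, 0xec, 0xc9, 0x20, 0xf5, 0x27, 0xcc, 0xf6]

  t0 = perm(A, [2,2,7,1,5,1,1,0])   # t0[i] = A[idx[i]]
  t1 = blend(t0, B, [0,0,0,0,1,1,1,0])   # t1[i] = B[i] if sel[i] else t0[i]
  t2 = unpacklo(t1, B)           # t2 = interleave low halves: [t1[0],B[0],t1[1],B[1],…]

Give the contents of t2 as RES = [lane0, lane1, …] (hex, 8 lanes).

RES = [0x38, 0x70, 0x38, 0xec, 0x59, 0xc9, 0x12, 0x20]

→ t0 |38|38|59|12|b9|12|12|e2|
→ t1 |38|38|59|12|f5|27|cc|e2|
→ t2 |38|70|38|ec|59|c9|12|20|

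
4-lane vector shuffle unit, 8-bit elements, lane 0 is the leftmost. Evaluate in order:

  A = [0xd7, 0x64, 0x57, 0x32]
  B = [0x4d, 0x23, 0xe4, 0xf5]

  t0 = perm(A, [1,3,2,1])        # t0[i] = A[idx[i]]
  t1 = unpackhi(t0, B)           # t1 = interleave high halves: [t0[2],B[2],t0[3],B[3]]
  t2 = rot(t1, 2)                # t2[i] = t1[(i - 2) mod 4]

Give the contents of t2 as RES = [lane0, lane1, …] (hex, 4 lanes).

RES = [ 0x64  0xf5  0x57  0xe4 ]

  t0: 64 32 57 64
  t1: 57 e4 64 f5
  t2: 64 f5 57 e4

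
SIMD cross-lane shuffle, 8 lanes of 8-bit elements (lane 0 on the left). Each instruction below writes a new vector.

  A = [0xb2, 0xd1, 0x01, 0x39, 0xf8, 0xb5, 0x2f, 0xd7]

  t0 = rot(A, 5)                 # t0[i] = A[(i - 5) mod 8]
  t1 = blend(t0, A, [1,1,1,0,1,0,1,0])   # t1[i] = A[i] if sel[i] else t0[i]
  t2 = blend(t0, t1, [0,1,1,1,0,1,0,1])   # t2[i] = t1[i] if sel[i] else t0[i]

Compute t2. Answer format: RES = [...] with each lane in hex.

→ t0 |39|f8|b5|2f|d7|b2|d1|01|
→ t1 |b2|d1|01|2f|f8|b2|2f|01|
→ t2 |39|d1|01|2f|d7|b2|d1|01|

RES = [0x39, 0xd1, 0x01, 0x2f, 0xd7, 0xb2, 0xd1, 0x01]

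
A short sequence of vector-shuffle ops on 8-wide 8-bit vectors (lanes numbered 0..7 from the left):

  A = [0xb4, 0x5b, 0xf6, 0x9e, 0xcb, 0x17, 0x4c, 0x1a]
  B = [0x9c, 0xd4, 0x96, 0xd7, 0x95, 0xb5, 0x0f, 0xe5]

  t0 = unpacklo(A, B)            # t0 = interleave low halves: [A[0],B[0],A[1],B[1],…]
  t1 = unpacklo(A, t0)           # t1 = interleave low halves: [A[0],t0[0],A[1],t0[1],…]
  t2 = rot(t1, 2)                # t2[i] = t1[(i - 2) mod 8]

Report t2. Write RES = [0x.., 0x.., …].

RES = [ 0x9e  0xd4  0xb4  0xb4  0x5b  0x9c  0xf6  0x5b ]

  t0: b4 9c 5b d4 f6 96 9e d7
  t1: b4 b4 5b 9c f6 5b 9e d4
  t2: 9e d4 b4 b4 5b 9c f6 5b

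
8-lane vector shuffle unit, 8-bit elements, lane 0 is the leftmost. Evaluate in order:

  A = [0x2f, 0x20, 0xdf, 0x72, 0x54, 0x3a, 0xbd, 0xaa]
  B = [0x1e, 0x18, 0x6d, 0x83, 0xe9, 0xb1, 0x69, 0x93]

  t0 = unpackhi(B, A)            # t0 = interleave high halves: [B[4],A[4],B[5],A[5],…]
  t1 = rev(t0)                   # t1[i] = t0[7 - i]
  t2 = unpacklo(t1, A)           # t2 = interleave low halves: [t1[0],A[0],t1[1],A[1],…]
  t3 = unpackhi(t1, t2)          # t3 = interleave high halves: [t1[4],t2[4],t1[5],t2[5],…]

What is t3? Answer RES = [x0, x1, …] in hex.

  t0: e9 54 b1 3a 69 bd 93 aa
  t1: aa 93 bd 69 3a b1 54 e9
  t2: aa 2f 93 20 bd df 69 72
  t3: 3a bd b1 df 54 69 e9 72

RES = [0x3a, 0xbd, 0xb1, 0xdf, 0x54, 0x69, 0xe9, 0x72]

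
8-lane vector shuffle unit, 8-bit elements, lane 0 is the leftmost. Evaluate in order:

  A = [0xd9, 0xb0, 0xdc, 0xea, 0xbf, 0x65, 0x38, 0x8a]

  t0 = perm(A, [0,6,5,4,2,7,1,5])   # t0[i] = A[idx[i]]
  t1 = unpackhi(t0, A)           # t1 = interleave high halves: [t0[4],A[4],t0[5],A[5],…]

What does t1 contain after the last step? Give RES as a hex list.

RES = [0xdc, 0xbf, 0x8a, 0x65, 0xb0, 0x38, 0x65, 0x8a]

t0 = [0xd9, 0x38, 0x65, 0xbf, 0xdc, 0x8a, 0xb0, 0x65]
t1 = [0xdc, 0xbf, 0x8a, 0x65, 0xb0, 0x38, 0x65, 0x8a]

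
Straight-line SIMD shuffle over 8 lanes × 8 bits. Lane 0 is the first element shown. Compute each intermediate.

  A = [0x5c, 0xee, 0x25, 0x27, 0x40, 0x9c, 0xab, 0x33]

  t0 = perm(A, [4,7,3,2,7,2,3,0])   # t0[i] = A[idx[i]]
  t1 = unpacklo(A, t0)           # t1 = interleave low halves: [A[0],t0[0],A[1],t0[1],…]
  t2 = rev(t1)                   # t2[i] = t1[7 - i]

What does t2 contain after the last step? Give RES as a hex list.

RES = [ 0x25  0x27  0x27  0x25  0x33  0xee  0x40  0x5c ]

  t0: 40 33 27 25 33 25 27 5c
  t1: 5c 40 ee 33 25 27 27 25
  t2: 25 27 27 25 33 ee 40 5c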